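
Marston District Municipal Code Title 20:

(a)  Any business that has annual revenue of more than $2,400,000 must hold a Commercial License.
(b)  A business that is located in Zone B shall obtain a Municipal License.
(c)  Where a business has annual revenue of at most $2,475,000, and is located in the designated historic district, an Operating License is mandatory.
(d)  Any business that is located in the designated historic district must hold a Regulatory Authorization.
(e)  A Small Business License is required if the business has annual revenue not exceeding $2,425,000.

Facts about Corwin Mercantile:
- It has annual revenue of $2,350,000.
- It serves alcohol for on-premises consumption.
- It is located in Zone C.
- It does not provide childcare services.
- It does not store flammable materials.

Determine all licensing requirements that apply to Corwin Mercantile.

Small Business License

(a) revenue $2,350,000 ≤ $2,400,000 → Commercial License not required.
(b) is located in Zone C (not: is located in Zone B) → Municipal License not required.
(c) revenue $2,350,000 ≤ $2,475,000; is located in Zone C (not: is located in the designated historic district) → Operating License not required.
(d) is located in Zone C (not: is located in the designated historic district) → Regulatory Authorization not required.
(e) revenue $2,350,000 ≤ $2,425,000 → Small Business License required.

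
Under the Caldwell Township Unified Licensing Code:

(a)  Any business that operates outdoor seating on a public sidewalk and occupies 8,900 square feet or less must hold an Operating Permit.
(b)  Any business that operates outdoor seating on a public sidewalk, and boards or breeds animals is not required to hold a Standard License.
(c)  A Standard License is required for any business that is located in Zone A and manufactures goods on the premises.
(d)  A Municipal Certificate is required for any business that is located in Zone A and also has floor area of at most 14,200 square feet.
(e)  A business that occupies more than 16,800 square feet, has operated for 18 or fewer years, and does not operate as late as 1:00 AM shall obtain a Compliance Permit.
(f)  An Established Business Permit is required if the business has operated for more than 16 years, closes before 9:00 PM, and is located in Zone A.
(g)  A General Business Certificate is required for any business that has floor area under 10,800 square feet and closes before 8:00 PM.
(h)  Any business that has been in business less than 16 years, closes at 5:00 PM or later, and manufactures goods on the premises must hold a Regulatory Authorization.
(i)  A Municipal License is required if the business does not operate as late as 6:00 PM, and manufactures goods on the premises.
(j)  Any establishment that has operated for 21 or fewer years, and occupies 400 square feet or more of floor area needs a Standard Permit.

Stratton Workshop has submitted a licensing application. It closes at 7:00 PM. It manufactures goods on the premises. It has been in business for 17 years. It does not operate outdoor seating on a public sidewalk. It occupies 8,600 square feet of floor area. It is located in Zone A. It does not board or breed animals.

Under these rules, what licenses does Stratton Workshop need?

(a) does not operate outdoor seating on a public sidewalk; floor area 8,600 square feet ≤ 8,900 square feet → Operating Permit not required.
(b) does not operate outdoor seating on a public sidewalk; does not board or breed animals → Standard License exemption does not apply.
(c) is located in Zone A; manufactures goods on the premises → Standard License required.
(d) is located in Zone A; floor area 8,600 square feet ≤ 14,200 square feet → Municipal Certificate required.
(e) floor area 8,600 square feet ≤ 16,800 square feet; years in business 17 ≤ 18; closes 7:00 PM, at/before 1:00 AM → Compliance Permit not required.
(f) years in business 17 > 16; closes 7:00 PM, at/before 9:00 PM; is located in Zone A → Established Business Permit required.
(g) floor area 8,600 square feet < 10,800 square feet; closes 7:00 PM, at/before 8:00 PM → General Business Certificate required.
(h) years in business 17 ≥ 16; closes 7:00 PM, after 5:00 PM; manufactures goods on the premises → Regulatory Authorization not required.
(i) closes 7:00 PM, after 6:00 PM; manufactures goods on the premises → Municipal License not required.
(j) years in business 17 ≤ 21; floor area 8,600 square feet ≥ 400 square feet → Standard Permit required.

Established Business Permit, General Business Certificate, Municipal Certificate, Standard License, Standard Permit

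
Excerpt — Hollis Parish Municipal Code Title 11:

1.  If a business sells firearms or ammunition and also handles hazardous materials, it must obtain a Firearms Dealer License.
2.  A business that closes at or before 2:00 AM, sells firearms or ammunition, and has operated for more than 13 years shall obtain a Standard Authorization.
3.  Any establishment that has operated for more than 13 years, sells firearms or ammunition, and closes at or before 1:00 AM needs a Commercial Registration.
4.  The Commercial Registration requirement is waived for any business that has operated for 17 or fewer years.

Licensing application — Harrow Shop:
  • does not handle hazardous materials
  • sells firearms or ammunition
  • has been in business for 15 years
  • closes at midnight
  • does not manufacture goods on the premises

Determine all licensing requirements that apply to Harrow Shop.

1. sells firearms or ammunition; does not handle hazardous materials → Firearms Dealer License not required.
2. closes midnight, at/before 2:00 AM; sells firearms or ammunition; years in business 15 > 13 → Standard Authorization required.
3. years in business 15 > 13; sells firearms or ammunition; closes midnight, at/before 1:00 AM → Commercial Registration required.
4. years in business 15 ≤ 17 → exempt from Commercial Registration.

Standard Authorization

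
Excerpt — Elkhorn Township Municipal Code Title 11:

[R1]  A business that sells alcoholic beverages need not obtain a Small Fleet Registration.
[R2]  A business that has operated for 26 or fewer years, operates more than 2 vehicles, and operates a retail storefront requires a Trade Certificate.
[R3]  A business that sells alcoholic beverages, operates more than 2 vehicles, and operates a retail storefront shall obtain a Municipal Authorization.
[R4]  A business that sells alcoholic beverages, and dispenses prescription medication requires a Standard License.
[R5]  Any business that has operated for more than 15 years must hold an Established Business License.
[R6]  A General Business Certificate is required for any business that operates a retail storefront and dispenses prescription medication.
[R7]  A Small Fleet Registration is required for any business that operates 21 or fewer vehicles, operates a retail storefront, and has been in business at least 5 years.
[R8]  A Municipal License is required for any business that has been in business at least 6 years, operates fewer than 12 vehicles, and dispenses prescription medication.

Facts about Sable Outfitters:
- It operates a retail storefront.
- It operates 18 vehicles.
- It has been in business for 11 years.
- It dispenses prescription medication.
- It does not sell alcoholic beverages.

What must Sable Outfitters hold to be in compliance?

[R1] does not sell alcoholic beverages → Small Fleet Registration exemption does not apply.
[R2] years in business 11 ≤ 26; vehicles 18 > 2; operates a retail storefront → Trade Certificate required.
[R3] does not sell alcoholic beverages; vehicles 18 > 2; operates a retail storefront → Municipal Authorization not required.
[R4] does not sell alcoholic beverages; dispenses prescription medication → Standard License not required.
[R5] years in business 11 ≤ 15 → Established Business License not required.
[R6] operates a retail storefront; dispenses prescription medication → General Business Certificate required.
[R7] vehicles 18 ≤ 21; operates a retail storefront; years in business 11 ≥ 5 → Small Fleet Registration required.
[R8] years in business 11 ≥ 6; vehicles 18 ≥ 12; dispenses prescription medication → Municipal License not required.

General Business Certificate, Small Fleet Registration, Trade Certificate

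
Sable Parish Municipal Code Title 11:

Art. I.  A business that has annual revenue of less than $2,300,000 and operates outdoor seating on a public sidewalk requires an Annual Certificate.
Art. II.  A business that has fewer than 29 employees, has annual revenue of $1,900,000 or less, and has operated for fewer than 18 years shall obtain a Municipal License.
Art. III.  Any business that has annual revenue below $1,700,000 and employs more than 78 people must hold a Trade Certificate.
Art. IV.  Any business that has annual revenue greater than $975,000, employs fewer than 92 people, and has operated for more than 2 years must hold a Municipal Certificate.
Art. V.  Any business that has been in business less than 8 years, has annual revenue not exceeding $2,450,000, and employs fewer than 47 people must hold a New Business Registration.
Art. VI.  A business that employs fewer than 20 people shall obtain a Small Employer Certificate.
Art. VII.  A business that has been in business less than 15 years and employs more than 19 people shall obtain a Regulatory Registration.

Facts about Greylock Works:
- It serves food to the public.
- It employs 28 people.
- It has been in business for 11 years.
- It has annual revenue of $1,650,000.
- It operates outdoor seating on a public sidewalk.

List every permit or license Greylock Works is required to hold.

Art. I. revenue $1,650,000 < $2,300,000; operates outdoor seating on a public sidewalk → Annual Certificate required.
Art. II. employees 28 < 29; revenue $1,650,000 ≤ $1,900,000; years in business 11 < 18 → Municipal License required.
Art. III. revenue $1,650,000 < $1,700,000; employees 28 ≤ 78 → Trade Certificate not required.
Art. IV. revenue $1,650,000 > $975,000; employees 28 < 92; years in business 11 > 2 → Municipal Certificate required.
Art. V. years in business 11 ≥ 8; revenue $1,650,000 ≤ $2,450,000; employees 28 < 47 → New Business Registration not required.
Art. VI. employees 28 ≥ 20 → Small Employer Certificate not required.
Art. VII. years in business 11 < 15; employees 28 > 19 → Regulatory Registration required.

Annual Certificate, Municipal Certificate, Municipal License, Regulatory Registration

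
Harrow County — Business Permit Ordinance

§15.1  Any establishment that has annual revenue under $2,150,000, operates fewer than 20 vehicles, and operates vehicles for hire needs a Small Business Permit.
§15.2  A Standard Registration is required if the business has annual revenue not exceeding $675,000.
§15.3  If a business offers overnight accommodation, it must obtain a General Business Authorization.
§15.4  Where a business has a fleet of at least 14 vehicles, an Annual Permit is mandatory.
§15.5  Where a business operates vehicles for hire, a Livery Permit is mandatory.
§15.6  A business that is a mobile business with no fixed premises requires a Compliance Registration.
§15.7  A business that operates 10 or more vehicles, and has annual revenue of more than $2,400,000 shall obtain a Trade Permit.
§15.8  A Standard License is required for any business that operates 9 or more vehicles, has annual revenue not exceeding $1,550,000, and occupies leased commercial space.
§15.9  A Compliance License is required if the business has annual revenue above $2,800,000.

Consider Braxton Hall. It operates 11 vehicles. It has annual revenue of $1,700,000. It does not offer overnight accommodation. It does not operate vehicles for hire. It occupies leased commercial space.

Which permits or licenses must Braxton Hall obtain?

§15.1 revenue $1,700,000 < $2,150,000; vehicles 11 < 20; does not operate vehicles for hire → Small Business Permit not required.
§15.2 revenue $1,700,000 > $675,000 → Standard Registration not required.
§15.3 does not offer overnight accommodation → General Business Authorization not required.
§15.4 vehicles 11 < 14 → Annual Permit not required.
§15.5 does not operate vehicles for hire → Livery Permit not required.
§15.6 occupies leased commercial space (not: is a mobile business with no fixed premises) → Compliance Registration not required.
§15.7 vehicles 11 ≥ 10; revenue $1,700,000 ≤ $2,400,000 → Trade Permit not required.
§15.8 vehicles 11 ≥ 9; revenue $1,700,000 > $1,550,000; occupies leased commercial space → Standard License not required.
§15.9 revenue $1,700,000 ≤ $2,800,000 → Compliance License not required.

None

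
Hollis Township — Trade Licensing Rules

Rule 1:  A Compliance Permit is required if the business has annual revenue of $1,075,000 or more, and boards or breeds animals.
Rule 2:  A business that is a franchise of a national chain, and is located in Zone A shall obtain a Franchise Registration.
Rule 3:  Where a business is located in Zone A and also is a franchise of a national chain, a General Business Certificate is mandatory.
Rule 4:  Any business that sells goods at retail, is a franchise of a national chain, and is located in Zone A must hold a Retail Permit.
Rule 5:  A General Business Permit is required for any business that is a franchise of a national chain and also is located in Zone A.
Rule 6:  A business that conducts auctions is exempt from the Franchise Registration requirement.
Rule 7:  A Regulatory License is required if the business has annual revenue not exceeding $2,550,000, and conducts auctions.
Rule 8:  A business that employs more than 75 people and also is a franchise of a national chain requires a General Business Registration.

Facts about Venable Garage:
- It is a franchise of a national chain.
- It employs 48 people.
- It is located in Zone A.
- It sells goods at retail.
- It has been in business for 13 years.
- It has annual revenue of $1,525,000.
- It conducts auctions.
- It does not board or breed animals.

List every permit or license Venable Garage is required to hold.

Rule 1: revenue $1,525,000 ≥ $1,075,000; does not board or breed animals → Compliance Permit not required.
Rule 2: is a franchise of a national chain; is located in Zone A → Franchise Registration required.
Rule 3: is located in Zone A; is a franchise of a national chain → General Business Certificate required.
Rule 4: sells goods at retail; is a franchise of a national chain; is located in Zone A → Retail Permit required.
Rule 5: is a franchise of a national chain; is located in Zone A → General Business Permit required.
Rule 6: conducts auctions → exempt from Franchise Registration.
Rule 7: revenue $1,525,000 ≤ $2,550,000; conducts auctions → Regulatory License required.
Rule 8: employees 48 ≤ 75; is a franchise of a national chain → General Business Registration not required.

General Business Certificate, General Business Permit, Regulatory License, Retail Permit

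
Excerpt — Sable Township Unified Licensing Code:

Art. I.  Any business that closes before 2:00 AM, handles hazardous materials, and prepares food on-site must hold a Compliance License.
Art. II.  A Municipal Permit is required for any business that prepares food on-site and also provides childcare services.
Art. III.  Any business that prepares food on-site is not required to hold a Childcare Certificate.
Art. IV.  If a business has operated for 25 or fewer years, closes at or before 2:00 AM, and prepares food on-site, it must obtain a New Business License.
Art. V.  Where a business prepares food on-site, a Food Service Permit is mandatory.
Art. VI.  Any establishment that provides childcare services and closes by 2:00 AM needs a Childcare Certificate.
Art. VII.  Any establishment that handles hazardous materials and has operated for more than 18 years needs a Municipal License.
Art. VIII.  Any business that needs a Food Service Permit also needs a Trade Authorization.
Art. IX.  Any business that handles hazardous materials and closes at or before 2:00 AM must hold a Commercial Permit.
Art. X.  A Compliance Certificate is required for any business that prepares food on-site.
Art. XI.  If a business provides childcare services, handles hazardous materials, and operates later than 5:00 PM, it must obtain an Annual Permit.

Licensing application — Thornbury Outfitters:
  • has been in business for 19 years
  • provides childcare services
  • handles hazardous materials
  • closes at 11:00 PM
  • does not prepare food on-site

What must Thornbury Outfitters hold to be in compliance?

Art. I. closes 11:00 PM, at/before 2:00 AM; handles hazardous materials; does not prepare food on-site → Compliance License not required.
Art. II. does not prepare food on-site; provides childcare services → Municipal Permit not required.
Art. III. does not prepare food on-site → Childcare Certificate exemption does not apply.
Art. IV. years in business 19 ≤ 25; closes 11:00 PM, at/before 2:00 AM; does not prepare food on-site → New Business License not required.
Art. V. does not prepare food on-site → Food Service Permit not required.
Art. VI. provides childcare services; closes 11:00 PM, at/before 2:00 AM → Childcare Certificate required.
Art. VII. handles hazardous materials; years in business 19 > 18 → Municipal License required.
Art. VIII. Food Service Permit is not required → no effect.
Art. IX. handles hazardous materials; closes 11:00 PM, at/before 2:00 AM → Commercial Permit required.
Art. X. does not prepare food on-site → Compliance Certificate not required.
Art. XI. provides childcare services; handles hazardous materials; closes 11:00 PM, after 5:00 PM → Annual Permit required.

Annual Permit, Childcare Certificate, Commercial Permit, Municipal License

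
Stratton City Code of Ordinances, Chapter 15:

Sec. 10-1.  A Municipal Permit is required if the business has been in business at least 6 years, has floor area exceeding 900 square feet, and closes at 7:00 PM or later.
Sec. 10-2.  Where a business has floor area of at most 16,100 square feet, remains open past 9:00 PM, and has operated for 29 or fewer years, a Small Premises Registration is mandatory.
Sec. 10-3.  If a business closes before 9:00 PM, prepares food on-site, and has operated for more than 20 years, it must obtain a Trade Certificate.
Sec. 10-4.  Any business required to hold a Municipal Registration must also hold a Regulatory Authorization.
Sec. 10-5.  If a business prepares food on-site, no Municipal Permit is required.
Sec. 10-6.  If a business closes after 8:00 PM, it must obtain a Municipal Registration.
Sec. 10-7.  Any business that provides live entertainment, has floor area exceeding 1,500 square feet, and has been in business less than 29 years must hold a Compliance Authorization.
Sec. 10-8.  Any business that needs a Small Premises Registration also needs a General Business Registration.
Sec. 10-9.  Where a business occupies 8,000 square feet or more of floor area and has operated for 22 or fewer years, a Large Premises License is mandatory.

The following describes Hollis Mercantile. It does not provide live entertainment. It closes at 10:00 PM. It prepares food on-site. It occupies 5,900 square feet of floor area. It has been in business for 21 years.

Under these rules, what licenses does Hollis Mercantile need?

General Business Registration, Municipal Registration, Regulatory Authorization, Small Premises Registration

Sec. 10-1. years in business 21 ≥ 6; floor area 5,900 square feet > 900 square feet; closes 10:00 PM, after 7:00 PM → Municipal Permit required.
Sec. 10-2. floor area 5,900 square feet ≤ 16,100 square feet; closes 10:00 PM, after 9:00 PM; years in business 21 ≤ 29 → Small Premises Registration required.
Sec. 10-3. closes 10:00 PM, after 9:00 PM; prepares food on-site; years in business 21 > 20 → Trade Certificate not required.
Sec. 10-4. Municipal Registration is required → Regulatory Authorization also required.
Sec. 10-5. prepares food on-site → exempt from Municipal Permit.
Sec. 10-6. closes 10:00 PM, after 8:00 PM → Municipal Registration required.
Sec. 10-7. does not provide live entertainment; floor area 5,900 square feet > 1,500 square feet; years in business 21 < 29 → Compliance Authorization not required.
Sec. 10-8. Small Premises Registration is required → General Business Registration also required.
Sec. 10-9. floor area 5,900 square feet < 8,000 square feet; years in business 21 ≤ 22 → Large Premises License not required.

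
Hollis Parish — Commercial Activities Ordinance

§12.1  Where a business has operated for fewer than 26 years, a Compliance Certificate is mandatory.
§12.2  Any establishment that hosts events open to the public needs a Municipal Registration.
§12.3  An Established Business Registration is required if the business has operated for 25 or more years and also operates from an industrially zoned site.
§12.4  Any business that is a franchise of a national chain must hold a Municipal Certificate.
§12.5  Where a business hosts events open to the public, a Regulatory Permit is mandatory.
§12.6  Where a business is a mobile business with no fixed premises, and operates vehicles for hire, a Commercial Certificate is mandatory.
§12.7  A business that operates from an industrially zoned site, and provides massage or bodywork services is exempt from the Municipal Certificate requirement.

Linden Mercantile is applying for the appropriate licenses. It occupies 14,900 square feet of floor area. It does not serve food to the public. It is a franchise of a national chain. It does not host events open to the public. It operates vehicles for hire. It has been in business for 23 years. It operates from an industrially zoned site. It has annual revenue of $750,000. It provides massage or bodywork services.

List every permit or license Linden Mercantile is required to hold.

§12.1 years in business 23 < 26 → Compliance Certificate required.
§12.2 does not host events open to the public → Municipal Registration not required.
§12.3 years in business 23 < 25; operates from an industrially zoned site → Established Business Registration not required.
§12.4 is a franchise of a national chain → Municipal Certificate required.
§12.5 does not host events open to the public → Regulatory Permit not required.
§12.6 operates from an industrially zoned site (not: is a mobile business with no fixed premises); operates vehicles for hire → Commercial Certificate not required.
§12.7 operates from an industrially zoned site; provides massage or bodywork services → exempt from Municipal Certificate.

Compliance Certificate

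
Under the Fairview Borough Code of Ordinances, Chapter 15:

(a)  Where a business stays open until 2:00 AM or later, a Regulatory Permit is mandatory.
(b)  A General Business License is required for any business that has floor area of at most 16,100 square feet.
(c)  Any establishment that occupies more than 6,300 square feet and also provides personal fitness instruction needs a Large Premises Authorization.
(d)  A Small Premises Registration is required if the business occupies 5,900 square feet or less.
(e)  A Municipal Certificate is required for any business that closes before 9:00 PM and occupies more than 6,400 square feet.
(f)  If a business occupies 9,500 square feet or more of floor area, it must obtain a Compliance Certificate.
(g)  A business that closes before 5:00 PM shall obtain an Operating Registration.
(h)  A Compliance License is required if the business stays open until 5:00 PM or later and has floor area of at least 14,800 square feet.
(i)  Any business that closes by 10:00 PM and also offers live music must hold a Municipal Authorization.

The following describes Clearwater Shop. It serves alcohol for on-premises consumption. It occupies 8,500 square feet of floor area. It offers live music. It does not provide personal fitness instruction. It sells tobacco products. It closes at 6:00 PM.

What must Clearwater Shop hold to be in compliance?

(a) closes 6:00 PM, at/before 2:00 AM → Regulatory Permit not required.
(b) floor area 8,500 square feet ≤ 16,100 square feet → General Business License required.
(c) floor area 8,500 square feet > 6,300 square feet; does not provide personal fitness instruction → Large Premises Authorization not required.
(d) floor area 8,500 square feet > 5,900 square feet → Small Premises Registration not required.
(e) closes 6:00 PM, at/before 9:00 PM; floor area 8,500 square feet > 6,400 square feet → Municipal Certificate required.
(f) floor area 8,500 square feet < 9,500 square feet → Compliance Certificate not required.
(g) closes 6:00 PM, after 5:00 PM → Operating Registration not required.
(h) closes 6:00 PM, after 5:00 PM; floor area 8,500 square feet < 14,800 square feet → Compliance License not required.
(i) closes 6:00 PM, at/before 10:00 PM; offers live music → Municipal Authorization required.

General Business License, Municipal Authorization, Municipal Certificate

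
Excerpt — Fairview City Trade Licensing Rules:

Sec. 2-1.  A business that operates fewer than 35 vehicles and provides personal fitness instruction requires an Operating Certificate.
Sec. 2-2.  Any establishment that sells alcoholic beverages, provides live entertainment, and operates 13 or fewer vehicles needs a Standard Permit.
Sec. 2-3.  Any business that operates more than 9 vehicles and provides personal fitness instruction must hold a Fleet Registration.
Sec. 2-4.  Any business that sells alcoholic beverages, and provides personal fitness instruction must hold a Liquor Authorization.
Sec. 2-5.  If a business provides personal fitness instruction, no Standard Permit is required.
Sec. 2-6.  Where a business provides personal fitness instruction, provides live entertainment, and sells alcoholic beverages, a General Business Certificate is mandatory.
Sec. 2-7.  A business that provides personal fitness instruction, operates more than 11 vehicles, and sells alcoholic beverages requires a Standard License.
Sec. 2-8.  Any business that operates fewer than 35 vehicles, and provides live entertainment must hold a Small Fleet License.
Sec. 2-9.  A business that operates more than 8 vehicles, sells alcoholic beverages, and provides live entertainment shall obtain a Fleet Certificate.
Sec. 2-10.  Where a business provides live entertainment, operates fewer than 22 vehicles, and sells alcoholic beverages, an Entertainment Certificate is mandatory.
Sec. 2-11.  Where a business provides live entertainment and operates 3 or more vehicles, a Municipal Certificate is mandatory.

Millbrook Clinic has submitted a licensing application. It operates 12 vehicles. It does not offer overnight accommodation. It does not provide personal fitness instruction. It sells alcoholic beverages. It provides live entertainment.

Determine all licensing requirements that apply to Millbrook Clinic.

Entertainment Certificate, Fleet Certificate, Municipal Certificate, Small Fleet License, Standard Permit

Sec. 2-1. vehicles 12 < 35; does not provide personal fitness instruction → Operating Certificate not required.
Sec. 2-2. sells alcoholic beverages; provides live entertainment; vehicles 12 ≤ 13 → Standard Permit required.
Sec. 2-3. vehicles 12 > 9; does not provide personal fitness instruction → Fleet Registration not required.
Sec. 2-4. sells alcoholic beverages; does not provide personal fitness instruction → Liquor Authorization not required.
Sec. 2-5. does not provide personal fitness instruction → Standard Permit exemption does not apply.
Sec. 2-6. does not provide personal fitness instruction; provides live entertainment; sells alcoholic beverages → General Business Certificate not required.
Sec. 2-7. does not provide personal fitness instruction; vehicles 12 > 11; sells alcoholic beverages → Standard License not required.
Sec. 2-8. vehicles 12 < 35; provides live entertainment → Small Fleet License required.
Sec. 2-9. vehicles 12 > 8; sells alcoholic beverages; provides live entertainment → Fleet Certificate required.
Sec. 2-10. provides live entertainment; vehicles 12 < 22; sells alcoholic beverages → Entertainment Certificate required.
Sec. 2-11. provides live entertainment; vehicles 12 ≥ 3 → Municipal Certificate required.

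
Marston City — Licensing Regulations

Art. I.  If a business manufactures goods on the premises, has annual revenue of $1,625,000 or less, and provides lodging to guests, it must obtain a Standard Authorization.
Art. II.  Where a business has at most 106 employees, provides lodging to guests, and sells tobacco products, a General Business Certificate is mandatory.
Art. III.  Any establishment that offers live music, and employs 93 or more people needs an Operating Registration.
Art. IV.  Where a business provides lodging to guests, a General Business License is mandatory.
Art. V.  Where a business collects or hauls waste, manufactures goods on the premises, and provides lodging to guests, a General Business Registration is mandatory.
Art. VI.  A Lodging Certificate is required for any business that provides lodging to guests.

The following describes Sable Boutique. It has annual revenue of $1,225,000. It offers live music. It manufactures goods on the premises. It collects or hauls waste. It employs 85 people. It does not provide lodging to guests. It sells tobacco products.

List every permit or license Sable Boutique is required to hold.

Art. I. manufactures goods on the premises; revenue $1,225,000 ≤ $1,625,000; does not provide lodging to guests → Standard Authorization not required.
Art. II. employees 85 ≤ 106; does not provide lodging to guests; sells tobacco products → General Business Certificate not required.
Art. III. offers live music; employees 85 < 93 → Operating Registration not required.
Art. IV. does not provide lodging to guests → General Business License not required.
Art. V. collects or hauls waste; manufactures goods on the premises; does not provide lodging to guests → General Business Registration not required.
Art. VI. does not provide lodging to guests → Lodging Certificate not required.

None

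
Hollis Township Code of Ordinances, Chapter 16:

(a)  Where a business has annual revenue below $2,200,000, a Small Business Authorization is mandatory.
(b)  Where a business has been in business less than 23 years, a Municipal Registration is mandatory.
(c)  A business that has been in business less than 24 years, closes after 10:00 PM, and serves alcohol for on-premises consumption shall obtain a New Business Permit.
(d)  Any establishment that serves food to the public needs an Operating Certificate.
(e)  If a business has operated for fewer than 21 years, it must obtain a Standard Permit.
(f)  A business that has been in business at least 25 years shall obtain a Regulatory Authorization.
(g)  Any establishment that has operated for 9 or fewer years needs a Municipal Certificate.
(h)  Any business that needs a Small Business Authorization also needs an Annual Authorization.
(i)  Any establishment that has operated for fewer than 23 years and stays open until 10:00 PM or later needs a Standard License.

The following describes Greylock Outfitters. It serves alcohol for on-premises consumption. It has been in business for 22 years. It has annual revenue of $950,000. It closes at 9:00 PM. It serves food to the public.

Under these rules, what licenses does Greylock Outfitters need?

Annual Authorization, Municipal Registration, Operating Certificate, Small Business Authorization

(a) revenue $950,000 < $2,200,000 → Small Business Authorization required.
(b) years in business 22 < 23 → Municipal Registration required.
(c) years in business 22 < 24; closes 9:00 PM, at/before 10:00 PM; serves alcohol for on-premises consumption → New Business Permit not required.
(d) serves food to the public → Operating Certificate required.
(e) years in business 22 ≥ 21 → Standard Permit not required.
(f) years in business 22 < 25 → Regulatory Authorization not required.
(g) years in business 22 > 9 → Municipal Certificate not required.
(h) Small Business Authorization is required → Annual Authorization also required.
(i) years in business 22 < 23; closes 9:00 PM, at/before 10:00 PM → Standard License not required.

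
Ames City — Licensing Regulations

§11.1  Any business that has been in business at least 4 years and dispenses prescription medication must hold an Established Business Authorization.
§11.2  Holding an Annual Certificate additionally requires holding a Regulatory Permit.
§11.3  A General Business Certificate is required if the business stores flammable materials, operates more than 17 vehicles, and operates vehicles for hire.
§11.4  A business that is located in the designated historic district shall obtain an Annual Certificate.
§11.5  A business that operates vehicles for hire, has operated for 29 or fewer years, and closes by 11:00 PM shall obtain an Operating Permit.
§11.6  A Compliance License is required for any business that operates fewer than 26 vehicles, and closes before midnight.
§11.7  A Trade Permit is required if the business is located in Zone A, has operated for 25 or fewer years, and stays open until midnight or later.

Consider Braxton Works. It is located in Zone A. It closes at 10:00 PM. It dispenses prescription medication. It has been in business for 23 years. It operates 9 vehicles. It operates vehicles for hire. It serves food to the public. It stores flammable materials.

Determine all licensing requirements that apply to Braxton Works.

Compliance License, Established Business Authorization, Operating Permit

§11.1 years in business 23 ≥ 4; dispenses prescription medication → Established Business Authorization required.
§11.2 Annual Certificate is not required → no effect.
§11.3 stores flammable materials; vehicles 9 ≤ 17; operates vehicles for hire → General Business Certificate not required.
§11.4 is located in Zone A (not: is located in the designated historic district) → Annual Certificate not required.
§11.5 operates vehicles for hire; years in business 23 ≤ 29; closes 10:00 PM, at/before 11:00 PM → Operating Permit required.
§11.6 vehicles 9 < 26; closes 10:00 PM, at/before midnight → Compliance License required.
§11.7 is located in Zone A; years in business 23 ≤ 25; closes 10:00 PM, at/before midnight → Trade Permit not required.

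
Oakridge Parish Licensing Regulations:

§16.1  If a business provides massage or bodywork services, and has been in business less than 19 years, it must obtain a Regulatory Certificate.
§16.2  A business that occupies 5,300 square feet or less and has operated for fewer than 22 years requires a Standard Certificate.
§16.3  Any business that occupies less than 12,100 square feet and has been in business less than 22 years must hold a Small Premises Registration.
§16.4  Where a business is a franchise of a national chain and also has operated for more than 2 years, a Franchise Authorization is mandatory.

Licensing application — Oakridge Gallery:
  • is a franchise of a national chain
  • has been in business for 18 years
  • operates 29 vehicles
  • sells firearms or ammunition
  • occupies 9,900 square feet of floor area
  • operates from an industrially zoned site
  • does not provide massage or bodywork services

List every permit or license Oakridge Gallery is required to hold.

§16.1 does not provide massage or bodywork services; years in business 18 < 19 → Regulatory Certificate not required.
§16.2 floor area 9,900 square feet > 5,300 square feet; years in business 18 < 22 → Standard Certificate not required.
§16.3 floor area 9,900 square feet < 12,100 square feet; years in business 18 < 22 → Small Premises Registration required.
§16.4 is a franchise of a national chain; years in business 18 > 2 → Franchise Authorization required.

Franchise Authorization, Small Premises Registration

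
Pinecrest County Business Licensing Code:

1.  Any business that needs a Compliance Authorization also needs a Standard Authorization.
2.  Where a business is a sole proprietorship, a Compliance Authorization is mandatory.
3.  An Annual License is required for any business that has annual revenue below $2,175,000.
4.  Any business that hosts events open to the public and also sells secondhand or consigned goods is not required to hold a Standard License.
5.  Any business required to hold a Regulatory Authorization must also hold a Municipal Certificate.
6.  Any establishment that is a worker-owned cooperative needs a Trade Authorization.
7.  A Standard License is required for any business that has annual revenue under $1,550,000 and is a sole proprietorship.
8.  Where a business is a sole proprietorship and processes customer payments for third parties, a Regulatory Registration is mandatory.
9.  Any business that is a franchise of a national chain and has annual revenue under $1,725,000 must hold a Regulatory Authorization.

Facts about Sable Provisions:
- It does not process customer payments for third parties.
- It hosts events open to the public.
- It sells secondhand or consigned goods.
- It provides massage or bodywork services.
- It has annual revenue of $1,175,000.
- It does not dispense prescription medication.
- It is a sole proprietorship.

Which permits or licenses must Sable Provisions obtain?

Annual License, Compliance Authorization, Standard Authorization

1. Compliance Authorization is required → Standard Authorization also required.
2. is a sole proprietorship → Compliance Authorization required.
3. revenue $1,175,000 < $2,175,000 → Annual License required.
4. hosts events open to the public; sells secondhand or consigned goods → exempt from Standard License.
5. Regulatory Authorization is not required → no effect.
6. is a sole proprietorship (not: is a worker-owned cooperative) → Trade Authorization not required.
7. revenue $1,175,000 < $1,550,000; is a sole proprietorship → Standard License required.
8. is a sole proprietorship; does not process customer payments for third parties → Regulatory Registration not required.
9. is a sole proprietorship (not: is a franchise of a national chain); revenue $1,175,000 < $1,725,000 → Regulatory Authorization not required.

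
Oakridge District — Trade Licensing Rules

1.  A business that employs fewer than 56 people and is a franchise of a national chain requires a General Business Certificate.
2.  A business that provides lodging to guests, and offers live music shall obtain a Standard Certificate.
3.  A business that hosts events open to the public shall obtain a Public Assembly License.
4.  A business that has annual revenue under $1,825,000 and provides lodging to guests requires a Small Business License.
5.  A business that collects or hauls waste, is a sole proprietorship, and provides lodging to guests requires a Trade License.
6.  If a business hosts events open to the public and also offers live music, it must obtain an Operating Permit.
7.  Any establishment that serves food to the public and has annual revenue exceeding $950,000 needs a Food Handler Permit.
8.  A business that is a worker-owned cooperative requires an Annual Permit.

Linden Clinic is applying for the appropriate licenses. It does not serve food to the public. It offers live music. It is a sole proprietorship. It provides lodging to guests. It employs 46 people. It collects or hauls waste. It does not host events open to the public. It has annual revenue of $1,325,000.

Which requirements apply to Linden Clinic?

1. employees 46 < 56; is a sole proprietorship (not: is a franchise of a national chain) → General Business Certificate not required.
2. provides lodging to guests; offers live music → Standard Certificate required.
3. does not host events open to the public → Public Assembly License not required.
4. revenue $1,325,000 < $1,825,000; provides lodging to guests → Small Business License required.
5. collects or hauls waste; is a sole proprietorship; provides lodging to guests → Trade License required.
6. does not host events open to the public; offers live music → Operating Permit not required.
7. does not serve food to the public; revenue $1,325,000 > $950,000 → Food Handler Permit not required.
8. is a sole proprietorship (not: is a worker-owned cooperative) → Annual Permit not required.

Small Business License, Standard Certificate, Trade License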